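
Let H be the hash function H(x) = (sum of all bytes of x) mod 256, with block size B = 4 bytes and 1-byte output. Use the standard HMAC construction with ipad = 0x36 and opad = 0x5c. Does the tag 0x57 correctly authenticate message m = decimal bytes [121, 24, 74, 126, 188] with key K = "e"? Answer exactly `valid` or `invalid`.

valid

Key "e" = 65 is 1 byte ≤ B = 4; zero-pad to 4 bytes: K' = 65 00 00 00.
K' ⊕ ipad = 53 36 36 36; K' ⊕ opad = 39 5c 5c 5c.
Inner hash: sum = 83+54+54+54+121+24+74+126+188 = 778; mod 256 = 10 → 0a.
Outer hash (recomputed tag): sum = 57+92+92+92+10 = 343; mod 256 = 87 → 57.
Recomputed tag = 57; claimed = 57 → match.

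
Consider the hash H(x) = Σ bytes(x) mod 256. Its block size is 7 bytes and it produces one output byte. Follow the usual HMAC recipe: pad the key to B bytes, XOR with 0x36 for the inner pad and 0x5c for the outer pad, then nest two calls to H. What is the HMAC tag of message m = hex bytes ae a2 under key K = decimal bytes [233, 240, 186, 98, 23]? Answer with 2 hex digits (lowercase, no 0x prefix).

ea

Key decimal bytes [233, 240, 186, 98, 23] = e9 f0 ba 62 17 is 5 bytes ≤ B = 7; zero-pad to 7 bytes: K' = e9 f0 ba 62 17 00 00.
K' ⊕ ipad = df c6 8c 54 21 36 36.  K' ⊕ opad = b5 ac e6 3e 4b 5c 5c.
Inner input = (K'⊕ipad) ∥ m = df c6 8c 54 21 36 36 ∥ ae a2.
Inner hash: sum = 223+198+140+84+33+54+54+174+162 = 1122; mod 256 = 98 → 62.
Outer input = (K'⊕opad) ∥ inner = b5 ac e6 3e 4b 5c 5c ∥ 62.
Outer hash (tag): sum = 181+172+230+62+75+92+92+98 = 1002; mod 256 = 234 → ea.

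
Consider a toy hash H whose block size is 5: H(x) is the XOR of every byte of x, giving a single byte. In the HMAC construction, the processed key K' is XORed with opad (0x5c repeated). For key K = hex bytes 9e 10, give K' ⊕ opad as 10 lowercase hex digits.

c24c5c5c5c

Key hex bytes 9e 10 is 2 bytes ≤ B = 5; zero-pad to 5 bytes: K' = 9e 10 00 00 00.
XOR each byte with 0x5c: 9e⊕5c=c2, 10⊕5c=4c, 00⊕5c=5c, 00⊕5c=5c, 00⊕5c=5c.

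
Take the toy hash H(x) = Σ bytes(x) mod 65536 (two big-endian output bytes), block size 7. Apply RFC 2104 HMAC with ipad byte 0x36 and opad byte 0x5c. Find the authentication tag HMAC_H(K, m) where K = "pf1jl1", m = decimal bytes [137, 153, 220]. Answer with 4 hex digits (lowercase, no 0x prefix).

0293

Key "pf1jl1" = 70 66 31 6a 6c 31 is 6 bytes ≤ B = 7; zero-pad to 7 bytes: K' = 70 66 31 6a 6c 31 00.
K' ⊕ ipad = 46 50 07 5c 5a 07 36.  K' ⊕ opad = 2c 3a 6d 36 30 6d 5c.
Inner input = (K'⊕ipad) ∥ m = 46 50 07 5c 5a 07 36 ∥ 89 99 dc.
Inner hash: sum = 70+80+7+92+90+7+54+137+153+220 = 910 → 03 8e.
Outer input = (K'⊕opad) ∥ inner = 2c 3a 6d 36 30 6d 5c ∥ 03 8e.
Outer hash (tag): sum = 44+58+109+54+48+109+92+3+142 = 659 → 02 93.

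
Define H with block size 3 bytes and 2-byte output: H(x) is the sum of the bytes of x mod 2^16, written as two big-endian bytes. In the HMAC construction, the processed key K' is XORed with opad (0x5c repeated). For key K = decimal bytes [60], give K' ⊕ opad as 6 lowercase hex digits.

605c5c

Key decimal bytes [60] = 3c is 1 byte ≤ B = 3; zero-pad to 3 bytes: K' = 3c 00 00.
XOR each byte with 0x5c: 3c⊕5c=60, 00⊕5c=5c, 00⊕5c=5c.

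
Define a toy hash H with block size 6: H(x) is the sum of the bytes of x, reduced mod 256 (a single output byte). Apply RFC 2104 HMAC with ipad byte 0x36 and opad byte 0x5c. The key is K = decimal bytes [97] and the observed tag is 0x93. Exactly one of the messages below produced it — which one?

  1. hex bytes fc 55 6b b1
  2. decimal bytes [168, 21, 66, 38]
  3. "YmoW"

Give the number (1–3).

2

Key decimal bytes [97] = 61 is 1 byte ≤ B = 6; zero-pad to 6 bytes: K' = 61 00 00 00 00 00.
K' ⊕ ipad = 57 36 36 36 36 36; K' ⊕ opad = 3d 5c 5c 5c 5c 5c.
m1: inner = H(57 36 36 36 36 36 fc 55 6b b1) = d2; tag = H(3d 5c 5c 5c 5c 5c d2) = db
m2: inner = H(57 36 36 36 36 36 a8 15 42 26) = 8a; tag = H(3d 5c 5c 5c 5c 5c 8a) = 93 ← matches
m3: inner = H(57 36 36 36 36 36 59 6d 6f 57) = f1; tag = H(3d 5c 5c 5c 5c 5c f1) = fa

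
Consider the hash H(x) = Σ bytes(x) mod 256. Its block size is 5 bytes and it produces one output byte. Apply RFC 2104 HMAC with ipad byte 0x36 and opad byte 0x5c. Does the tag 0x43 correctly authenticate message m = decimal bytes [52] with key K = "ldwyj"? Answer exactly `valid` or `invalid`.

Key "ldwyj" = 6c 64 77 79 6a is exactly B = 5 bytes: K' = 6c 64 77 79 6a.
K' ⊕ ipad = 5a 52 41 4f 5c; K' ⊕ opad = 30 38 2b 25 36.
Inner hash: sum = 90+82+65+79+92+52 = 460; mod 256 = 204 → cc.
Outer hash (recomputed tag): sum = 48+56+43+37+54+204 = 442; mod 256 = 186 → ba.
Recomputed tag = ba; claimed = 43 → mismatch.

invalid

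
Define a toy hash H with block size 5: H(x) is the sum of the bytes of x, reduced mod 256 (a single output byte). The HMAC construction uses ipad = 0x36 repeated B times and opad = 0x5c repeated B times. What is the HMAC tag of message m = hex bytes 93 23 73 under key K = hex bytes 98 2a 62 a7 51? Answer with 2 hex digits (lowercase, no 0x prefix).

Key hex bytes 98 2a 62 a7 51 is exactly B = 5 bytes: K' = 98 2a 62 a7 51.
K' ⊕ ipad = ae 1c 54 91 67.  K' ⊕ opad = c4 76 3e fb 0d.
Inner input = (K'⊕ipad) ∥ m = ae 1c 54 91 67 ∥ 93 23 73.
Inner hash: sum = 174+28+84+145+103+147+35+115 = 831; mod 256 = 63 → 3f.
Outer input = (K'⊕opad) ∥ inner = c4 76 3e fb 0d ∥ 3f.
Outer hash (tag): sum = 196+118+62+251+13+63 = 703; mod 256 = 191 → bf.

bf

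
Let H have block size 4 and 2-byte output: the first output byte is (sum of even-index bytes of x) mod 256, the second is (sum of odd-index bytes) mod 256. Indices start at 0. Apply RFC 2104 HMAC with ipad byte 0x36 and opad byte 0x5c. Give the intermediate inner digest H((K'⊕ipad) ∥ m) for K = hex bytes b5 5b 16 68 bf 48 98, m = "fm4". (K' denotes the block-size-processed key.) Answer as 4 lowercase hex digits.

Key hex bytes b5 5b 16 68 bf 48 98 is 7 bytes > B = 4, so hash it first: H(key) = 22 0b, then zero-pad to 4 bytes: K' = 22 0b 00 00.
K' ⊕ ipad = 14 3d 36 36.
Inner input = 14 3d 36 36 ∥ 66 6d 34.
Inner hash: even-index sum = 228 mod 256 = 228; odd-index sum = 224 mod 256 = 224 → e4 e0.

e4e0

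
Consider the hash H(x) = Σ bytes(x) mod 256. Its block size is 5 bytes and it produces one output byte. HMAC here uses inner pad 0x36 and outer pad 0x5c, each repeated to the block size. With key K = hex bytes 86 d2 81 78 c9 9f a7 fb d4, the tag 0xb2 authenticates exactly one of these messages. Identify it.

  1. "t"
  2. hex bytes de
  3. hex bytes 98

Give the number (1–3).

Key hex bytes 86 d2 81 78 c9 9f a7 fb d4 is 9 bytes > B = 5, so hash it first: H(key) = 2f, then zero-pad to 5 bytes: K' = 2f 00 00 00 00.
K' ⊕ ipad = 19 36 36 36 36; K' ⊕ opad = 73 5c 5c 5c 5c.
m1: inner = H(19 36 36 36 36 74) = 65; tag = H(73 5c 5c 5c 5c 65) = 48
m2: inner = H(19 36 36 36 36 de) = cf; tag = H(73 5c 5c 5c 5c cf) = b2 ← matches
m3: inner = H(19 36 36 36 36 98) = 89; tag = H(73 5c 5c 5c 5c 89) = 6c

2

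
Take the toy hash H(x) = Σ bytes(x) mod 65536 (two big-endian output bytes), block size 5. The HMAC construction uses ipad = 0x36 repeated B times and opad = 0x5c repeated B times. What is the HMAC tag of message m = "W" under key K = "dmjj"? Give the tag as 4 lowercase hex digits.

0224

Key "dmjj" = 64 6d 6a 6a is 4 bytes ≤ B = 5; zero-pad to 5 bytes: K' = 64 6d 6a 6a 00.
K' ⊕ ipad = 52 5b 5c 5c 36.  K' ⊕ opad = 38 31 36 36 5c.
Inner input = (K'⊕ipad) ∥ m = 52 5b 5c 5c 36 ∥ 57.
Inner hash: sum = 82+91+92+92+54+87 = 498 → 01 f2.
Outer input = (K'⊕opad) ∥ inner = 38 31 36 36 5c ∥ 01 f2.
Outer hash (tag): sum = 56+49+54+54+92+1+242 = 548 → 02 24.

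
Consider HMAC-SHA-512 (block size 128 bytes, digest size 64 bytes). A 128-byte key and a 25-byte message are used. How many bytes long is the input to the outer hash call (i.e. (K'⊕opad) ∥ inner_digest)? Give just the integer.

Key is 128 ≤ 128 bytes, zero-padded: |K'| = 128.
Outer input = (K'⊕opad) ∥ H(inner) → 128 + 64 = 192 bytes.

192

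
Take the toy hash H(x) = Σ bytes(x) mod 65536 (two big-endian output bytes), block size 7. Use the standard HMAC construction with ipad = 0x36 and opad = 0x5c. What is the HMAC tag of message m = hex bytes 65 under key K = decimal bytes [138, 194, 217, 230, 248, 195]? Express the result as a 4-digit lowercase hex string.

Key decimal bytes [138, 194, 217, 230, 248, 195] = 8a c2 d9 e6 f8 c3 is 6 bytes ≤ B = 7; zero-pad to 7 bytes: K' = 8a c2 d9 e6 f8 c3 00.
K' ⊕ ipad = bc f4 ef d0 ce f5 36.  K' ⊕ opad = d6 9e 85 ba a4 9f 5c.
Inner input = (K'⊕ipad) ∥ m = bc f4 ef d0 ce f5 36 ∥ 65.
Inner hash: sum = 188+244+239+208+206+245+54+101 = 1485 → 05 cd.
Outer input = (K'⊕opad) ∥ inner = d6 9e 85 ba a4 9f 5c ∥ 05 cd.
Outer hash (tag): sum = 214+158+133+186+164+159+92+5+205 = 1316 → 05 24.

0524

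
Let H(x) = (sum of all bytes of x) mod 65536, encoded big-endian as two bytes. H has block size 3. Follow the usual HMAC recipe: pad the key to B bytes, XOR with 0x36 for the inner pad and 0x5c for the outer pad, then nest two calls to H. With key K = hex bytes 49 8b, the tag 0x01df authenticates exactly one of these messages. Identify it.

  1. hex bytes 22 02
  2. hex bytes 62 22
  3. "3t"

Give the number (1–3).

Key hex bytes 49 8b is 2 bytes ≤ B = 3; zero-pad to 3 bytes: K' = 49 8b 00.
K' ⊕ ipad = 7f bd 36; K' ⊕ opad = 15 d7 5c.
m1: inner = H(7f bd 36 22 02) = 01 96; tag = H(15 d7 5c 01 96) = 01df ← matches
m2: inner = H(7f bd 36 62 22) = 01 f6; tag = H(15 d7 5c 01 f6) = 023f
m3: inner = H(7f bd 36 33 74) = 02 19; tag = H(15 d7 5c 02 19) = 0163

1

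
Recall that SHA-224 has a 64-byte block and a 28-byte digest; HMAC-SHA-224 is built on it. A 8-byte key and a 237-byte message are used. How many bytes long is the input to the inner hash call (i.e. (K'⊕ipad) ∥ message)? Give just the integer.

Key is 8 ≤ 64 bytes, zero-padded: |K'| = 64.
Inner input = (K'⊕ipad) ∥ m → 64 + 237 = 301 bytes.

301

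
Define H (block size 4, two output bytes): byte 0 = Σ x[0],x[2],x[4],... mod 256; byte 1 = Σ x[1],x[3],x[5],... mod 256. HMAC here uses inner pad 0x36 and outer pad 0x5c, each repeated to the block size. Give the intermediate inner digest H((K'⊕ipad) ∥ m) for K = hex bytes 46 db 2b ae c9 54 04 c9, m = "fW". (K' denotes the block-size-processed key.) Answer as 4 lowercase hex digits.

Key hex bytes 46 db 2b ae c9 54 04 c9 is 8 bytes > B = 4, so hash it first: H(key) = 3e a6, then zero-pad to 4 bytes: K' = 3e a6 00 00.
K' ⊕ ipad = 08 90 36 36.
Inner input = 08 90 36 36 ∥ 66 57.
Inner hash: even-index sum = 164 mod 256 = 164; odd-index sum = 285 mod 256 = 29 → a4 1d.

a41d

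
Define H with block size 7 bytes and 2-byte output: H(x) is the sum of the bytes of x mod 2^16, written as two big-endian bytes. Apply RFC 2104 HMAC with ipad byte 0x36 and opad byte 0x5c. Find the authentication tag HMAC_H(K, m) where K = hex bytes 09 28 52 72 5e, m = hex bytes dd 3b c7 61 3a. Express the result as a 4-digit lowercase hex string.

Key hex bytes 09 28 52 72 5e is 5 bytes ≤ B = 7; zero-pad to 7 bytes: K' = 09 28 52 72 5e 00 00.
K' ⊕ ipad = 3f 1e 64 44 68 36 36.  K' ⊕ opad = 55 74 0e 2e 02 5c 5c.
Inner input = (K'⊕ipad) ∥ m = 3f 1e 64 44 68 36 36 ∥ dd 3b c7 61 3a.
Inner hash: sum = 63+30+100+68+104+54+54+221+59+199+97+58 = 1107 → 04 53.
Outer input = (K'⊕opad) ∥ inner = 55 74 0e 2e 02 5c 5c ∥ 04 53.
Outer hash (tag): sum = 85+116+14+46+2+92+92+4+83 = 534 → 02 16.

0216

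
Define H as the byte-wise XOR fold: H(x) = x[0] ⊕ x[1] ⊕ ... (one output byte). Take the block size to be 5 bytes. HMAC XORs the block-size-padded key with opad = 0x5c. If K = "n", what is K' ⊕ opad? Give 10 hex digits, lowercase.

325c5c5c5c

Key "n" = 6e is 1 byte ≤ B = 5; zero-pad to 5 bytes: K' = 6e 00 00 00 00.
XOR each byte with 0x5c: 6e⊕5c=32, 00⊕5c=5c, 00⊕5c=5c, 00⊕5c=5c, 00⊕5c=5c.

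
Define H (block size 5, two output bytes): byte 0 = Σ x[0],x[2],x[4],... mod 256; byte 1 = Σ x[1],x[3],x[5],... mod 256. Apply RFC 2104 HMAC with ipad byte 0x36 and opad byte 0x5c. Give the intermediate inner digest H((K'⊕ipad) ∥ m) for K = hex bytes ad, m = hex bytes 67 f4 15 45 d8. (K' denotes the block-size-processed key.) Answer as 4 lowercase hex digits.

40c0

Key hex bytes ad is 1 byte ≤ B = 5; zero-pad to 5 bytes: K' = ad 00 00 00 00.
K' ⊕ ipad = 9b 36 36 36 36.
Inner input = 9b 36 36 36 36 ∥ 67 f4 15 45 d8.
Inner hash: even-index sum = 576 mod 256 = 64; odd-index sum = 448 mod 256 = 192 → 40 c0.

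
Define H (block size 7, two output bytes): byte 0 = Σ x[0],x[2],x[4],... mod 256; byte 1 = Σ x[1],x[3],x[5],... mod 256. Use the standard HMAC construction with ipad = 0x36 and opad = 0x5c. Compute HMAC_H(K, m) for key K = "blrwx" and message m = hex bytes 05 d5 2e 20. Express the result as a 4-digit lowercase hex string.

Key "blrwx" = 62 6c 72 77 78 is 5 bytes ≤ B = 7; zero-pad to 7 bytes: K' = 62 6c 72 77 78 00 00.
K' ⊕ ipad = 54 5a 44 41 4e 36 36.  K' ⊕ opad = 3e 30 2e 2b 24 5c 5c.
Inner input = (K'⊕ipad) ∥ m = 54 5a 44 41 4e 36 36 ∥ 05 d5 2e 20.
Inner hash: even-index sum = 529 mod 256 = 17; odd-index sum = 260 mod 256 = 4 → 11 04.
Outer input = (K'⊕opad) ∥ inner = 3e 30 2e 2b 24 5c 5c ∥ 11 04.
Outer hash (tag): even-index sum = 240 mod 256 = 240; odd-index sum = 200 mod 256 = 200 → f0 c8.

f0c8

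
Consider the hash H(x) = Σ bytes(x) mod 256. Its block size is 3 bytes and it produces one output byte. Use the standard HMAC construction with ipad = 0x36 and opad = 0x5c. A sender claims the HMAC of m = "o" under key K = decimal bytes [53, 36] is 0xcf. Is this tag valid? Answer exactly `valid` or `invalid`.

invalid

Key decimal bytes [53, 36] = 35 24 is 2 bytes ≤ B = 3; zero-pad to 3 bytes: K' = 35 24 00.
K' ⊕ ipad = 03 12 36; K' ⊕ opad = 69 78 5c.
Inner hash: sum = 3+18+54+111 = 186 → ba.
Outer hash (recomputed tag): sum = 105+120+92+186 = 503; mod 256 = 247 → f7.
Recomputed tag = f7; claimed = cf → mismatch.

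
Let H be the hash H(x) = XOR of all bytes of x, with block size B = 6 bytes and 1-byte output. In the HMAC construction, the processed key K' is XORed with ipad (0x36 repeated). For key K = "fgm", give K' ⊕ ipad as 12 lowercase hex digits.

50515b363636

Key "fgm" = 66 67 6d is 3 bytes ≤ B = 6; zero-pad to 6 bytes: K' = 66 67 6d 00 00 00.
XOR each byte with 0x36: 66⊕36=50, 67⊕36=51, 6d⊕36=5b, 00⊕36=36, 00⊕36=36, 00⊕36=36.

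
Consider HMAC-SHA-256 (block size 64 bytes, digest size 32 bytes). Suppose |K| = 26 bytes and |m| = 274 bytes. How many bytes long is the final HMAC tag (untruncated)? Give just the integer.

The tag is one SHA-256 digest: 32 bytes.

32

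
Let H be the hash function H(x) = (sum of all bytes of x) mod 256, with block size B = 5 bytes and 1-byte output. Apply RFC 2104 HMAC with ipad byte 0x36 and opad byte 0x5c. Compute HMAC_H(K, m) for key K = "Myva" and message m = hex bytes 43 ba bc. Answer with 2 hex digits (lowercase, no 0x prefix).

49

Key "Myva" = 4d 79 76 61 is 4 bytes ≤ B = 5; zero-pad to 5 bytes: K' = 4d 79 76 61 00.
K' ⊕ ipad = 7b 4f 40 57 36.  K' ⊕ opad = 11 25 2a 3d 5c.
Inner input = (K'⊕ipad) ∥ m = 7b 4f 40 57 36 ∥ 43 ba bc.
Inner hash: sum = 123+79+64+87+54+67+186+188 = 848; mod 256 = 80 → 50.
Outer input = (K'⊕opad) ∥ inner = 11 25 2a 3d 5c ∥ 50.
Outer hash (tag): sum = 17+37+42+61+92+80 = 329; mod 256 = 73 → 49.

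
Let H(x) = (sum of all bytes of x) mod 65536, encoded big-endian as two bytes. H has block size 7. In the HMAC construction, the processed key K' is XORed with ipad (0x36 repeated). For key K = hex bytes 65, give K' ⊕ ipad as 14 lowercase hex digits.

53363636363636

Key hex bytes 65 is 1 byte ≤ B = 7; zero-pad to 7 bytes: K' = 65 00 00 00 00 00 00.
XOR each byte with 0x36: 65⊕36=53, 00⊕36=36, 00⊕36=36, 00⊕36=36, 00⊕36=36, 00⊕36=36, 00⊕36=36.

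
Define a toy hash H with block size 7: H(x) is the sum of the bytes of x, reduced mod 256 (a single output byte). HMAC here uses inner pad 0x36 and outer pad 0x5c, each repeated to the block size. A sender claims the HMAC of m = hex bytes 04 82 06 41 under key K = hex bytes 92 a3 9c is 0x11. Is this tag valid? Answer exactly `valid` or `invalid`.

invalid

Key hex bytes 92 a3 9c is 3 bytes ≤ B = 7; zero-pad to 7 bytes: K' = 92 a3 9c 00 00 00 00.
K' ⊕ ipad = a4 95 aa 36 36 36 36; K' ⊕ opad = ce ff c0 5c 5c 5c 5c.
Inner hash: sum = 164+149+170+54+54+54+54+4+130+6+65 = 904; mod 256 = 136 → 88.
Outer hash (recomputed tag): sum = 206+255+192+92+92+92+92+136 = 1157; mod 256 = 133 → 85.
Recomputed tag = 85; claimed = 11 → mismatch.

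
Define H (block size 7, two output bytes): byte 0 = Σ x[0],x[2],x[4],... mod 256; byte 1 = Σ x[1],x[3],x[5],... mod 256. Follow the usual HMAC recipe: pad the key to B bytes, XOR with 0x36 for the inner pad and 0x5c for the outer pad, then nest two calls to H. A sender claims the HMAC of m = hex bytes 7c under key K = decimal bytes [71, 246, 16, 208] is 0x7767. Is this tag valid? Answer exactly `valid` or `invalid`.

Key decimal bytes [71, 246, 16, 208] = 47 f6 10 d0 is 4 bytes ≤ B = 7; zero-pad to 7 bytes: K' = 47 f6 10 d0 00 00 00.
K' ⊕ ipad = 71 c0 26 e6 36 36 36; K' ⊕ opad = 1b aa 4c 8c 5c 5c 5c.
Inner hash: even-index sum = 259 mod 256 = 3; odd-index sum = 600 mod 256 = 88 → 03 58.
Outer hash (recomputed tag): even-index sum = 375 mod 256 = 119; odd-index sum = 405 mod 256 = 149 → 77 95.
Recomputed tag = 7795; claimed = 7767 → mismatch.

invalid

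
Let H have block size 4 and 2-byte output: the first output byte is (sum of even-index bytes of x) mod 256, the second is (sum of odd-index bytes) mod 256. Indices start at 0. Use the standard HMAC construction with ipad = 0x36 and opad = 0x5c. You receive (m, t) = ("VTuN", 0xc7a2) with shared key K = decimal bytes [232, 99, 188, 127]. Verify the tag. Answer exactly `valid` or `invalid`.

Key decimal bytes [232, 99, 188, 127] = e8 63 bc 7f is exactly B = 4 bytes: K' = e8 63 bc 7f.
K' ⊕ ipad = de 55 8a 49; K' ⊕ opad = b4 3f e0 23.
Inner hash: even-index sum = 563 mod 256 = 51; odd-index sum = 320 mod 256 = 64 → 33 40.
Outer hash (recomputed tag): even-index sum = 455 mod 256 = 199; odd-index sum = 162 mod 256 = 162 → c7 a2.
Recomputed tag = c7a2; claimed = c7a2 → match.

valid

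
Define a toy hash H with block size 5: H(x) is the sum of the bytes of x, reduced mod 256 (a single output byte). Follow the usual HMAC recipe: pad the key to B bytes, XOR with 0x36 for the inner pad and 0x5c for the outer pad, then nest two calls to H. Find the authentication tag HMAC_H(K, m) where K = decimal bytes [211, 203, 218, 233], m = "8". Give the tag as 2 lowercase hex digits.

d8

Key decimal bytes [211, 203, 218, 233] = d3 cb da e9 is 4 bytes ≤ B = 5; zero-pad to 5 bytes: K' = d3 cb da e9 00.
K' ⊕ ipad = e5 fd ec df 36.  K' ⊕ opad = 8f 97 86 b5 5c.
Inner input = (K'⊕ipad) ∥ m = e5 fd ec df 36 ∥ 38.
Inner hash: sum = 229+253+236+223+54+56 = 1051; mod 256 = 27 → 1b.
Outer input = (K'⊕opad) ∥ inner = 8f 97 86 b5 5c ∥ 1b.
Outer hash (tag): sum = 143+151+134+181+92+27 = 728; mod 256 = 216 → d8.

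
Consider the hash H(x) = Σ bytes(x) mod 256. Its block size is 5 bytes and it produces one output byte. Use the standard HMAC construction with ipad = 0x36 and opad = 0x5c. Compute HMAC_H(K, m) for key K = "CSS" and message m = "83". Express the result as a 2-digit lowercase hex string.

Key "CSS" = 43 53 53 is 3 bytes ≤ B = 5; zero-pad to 5 bytes: K' = 43 53 53 00 00.
K' ⊕ ipad = 75 65 65 36 36.  K' ⊕ opad = 1f 0f 0f 5c 5c.
Inner input = (K'⊕ipad) ∥ m = 75 65 65 36 36 ∥ 38 33.
Inner hash: sum = 117+101+101+54+54+56+51 = 534; mod 256 = 22 → 16.
Outer input = (K'⊕opad) ∥ inner = 1f 0f 0f 5c 5c ∥ 16.
Outer hash (tag): sum = 31+15+15+92+92+22 = 267; mod 256 = 11 → 0b.

0b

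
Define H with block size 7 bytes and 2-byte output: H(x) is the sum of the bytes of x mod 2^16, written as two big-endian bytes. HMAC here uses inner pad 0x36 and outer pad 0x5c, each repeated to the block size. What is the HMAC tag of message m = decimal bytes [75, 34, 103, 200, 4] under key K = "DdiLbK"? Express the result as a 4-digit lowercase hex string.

Key "DdiLbK" = 44 64 69 4c 62 4b is 6 bytes ≤ B = 7; zero-pad to 7 bytes: K' = 44 64 69 4c 62 4b 00.
K' ⊕ ipad = 72 52 5f 7a 54 7d 36.  K' ⊕ opad = 18 38 35 10 3e 17 5c.
Inner input = (K'⊕ipad) ∥ m = 72 52 5f 7a 54 7d 36 ∥ 4b 22 67 c8 04.
Inner hash: sum = 114+82+95+122+84+125+54+75+34+103+200+4 = 1092 → 04 44.
Outer input = (K'⊕opad) ∥ inner = 18 38 35 10 3e 17 5c ∥ 04 44.
Outer hash (tag): sum = 24+56+53+16+62+23+92+4+68 = 398 → 01 8e.

018e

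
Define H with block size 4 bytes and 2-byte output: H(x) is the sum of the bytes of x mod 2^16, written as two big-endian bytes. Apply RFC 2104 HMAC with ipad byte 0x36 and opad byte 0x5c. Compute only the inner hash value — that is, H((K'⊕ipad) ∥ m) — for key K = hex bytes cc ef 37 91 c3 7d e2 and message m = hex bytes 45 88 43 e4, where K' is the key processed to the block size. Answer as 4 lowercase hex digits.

0325

Key hex bytes cc ef 37 91 c3 7d e2 is 7 bytes > B = 4, so hash it first: H(key) = 04 a5, then zero-pad to 4 bytes: K' = 04 a5 00 00.
K' ⊕ ipad = 32 93 36 36.
Inner input = 32 93 36 36 ∥ 45 88 43 e4.
Inner hash: sum = 50+147+54+54+69+136+67+228 = 805 → 03 25.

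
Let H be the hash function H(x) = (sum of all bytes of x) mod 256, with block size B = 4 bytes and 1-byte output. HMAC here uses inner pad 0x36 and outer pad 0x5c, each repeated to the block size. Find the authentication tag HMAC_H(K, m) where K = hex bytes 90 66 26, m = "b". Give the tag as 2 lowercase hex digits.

Key hex bytes 90 66 26 is 3 bytes ≤ B = 4; zero-pad to 4 bytes: K' = 90 66 26 00.
K' ⊕ ipad = a6 50 10 36.  K' ⊕ opad = cc 3a 7a 5c.
Inner input = (K'⊕ipad) ∥ m = a6 50 10 36 ∥ 62.
Inner hash: sum = 166+80+16+54+98 = 414; mod 256 = 158 → 9e.
Outer input = (K'⊕opad) ∥ inner = cc 3a 7a 5c ∥ 9e.
Outer hash (tag): sum = 204+58+122+92+158 = 634; mod 256 = 122 → 7a.

7a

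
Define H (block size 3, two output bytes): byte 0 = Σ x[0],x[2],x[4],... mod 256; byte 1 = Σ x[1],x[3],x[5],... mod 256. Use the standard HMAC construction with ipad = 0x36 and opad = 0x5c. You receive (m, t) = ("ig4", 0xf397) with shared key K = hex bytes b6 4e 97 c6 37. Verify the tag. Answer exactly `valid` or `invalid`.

valid

Key hex bytes b6 4e 97 c6 37 is 5 bytes > B = 3, so hash it first: H(key) = 84 14, then zero-pad to 3 bytes: K' = 84 14 00.
K' ⊕ ipad = b2 22 36; K' ⊕ opad = d8 48 5c.
Inner hash: even-index sum = 335 mod 256 = 79; odd-index sum = 191 mod 256 = 191 → 4f bf.
Outer hash (recomputed tag): even-index sum = 499 mod 256 = 243; odd-index sum = 151 mod 256 = 151 → f3 97.
Recomputed tag = f397; claimed = f397 → match.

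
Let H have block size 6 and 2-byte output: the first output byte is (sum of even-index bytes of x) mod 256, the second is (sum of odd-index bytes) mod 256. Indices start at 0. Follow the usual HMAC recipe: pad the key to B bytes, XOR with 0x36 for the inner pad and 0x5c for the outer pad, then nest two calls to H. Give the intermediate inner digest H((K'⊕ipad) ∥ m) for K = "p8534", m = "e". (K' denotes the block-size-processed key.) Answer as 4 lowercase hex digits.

Key "p8534" = 70 38 35 33 34 is 5 bytes ≤ B = 6; zero-pad to 6 bytes: K' = 70 38 35 33 34 00.
K' ⊕ ipad = 46 0e 03 05 02 36.
Inner input = 46 0e 03 05 02 36 ∥ 65.
Inner hash: even-index sum = 176 mod 256 = 176; odd-index sum = 73 mod 256 = 73 → b0 49.

b049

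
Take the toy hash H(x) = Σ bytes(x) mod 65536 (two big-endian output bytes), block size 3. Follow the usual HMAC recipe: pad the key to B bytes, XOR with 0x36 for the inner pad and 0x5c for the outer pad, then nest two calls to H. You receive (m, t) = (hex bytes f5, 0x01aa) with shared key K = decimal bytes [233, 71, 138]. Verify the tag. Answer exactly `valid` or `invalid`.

valid

Key decimal bytes [233, 71, 138] = e9 47 8a is exactly B = 3 bytes: K' = e9 47 8a.
K' ⊕ ipad = df 71 bc; K' ⊕ opad = b5 1b d6.
Inner hash: sum = 223+113+188+245 = 769 → 03 01.
Outer hash (recomputed tag): sum = 181+27+214+3+1 = 426 → 01 aa.
Recomputed tag = 01aa; claimed = 01aa → match.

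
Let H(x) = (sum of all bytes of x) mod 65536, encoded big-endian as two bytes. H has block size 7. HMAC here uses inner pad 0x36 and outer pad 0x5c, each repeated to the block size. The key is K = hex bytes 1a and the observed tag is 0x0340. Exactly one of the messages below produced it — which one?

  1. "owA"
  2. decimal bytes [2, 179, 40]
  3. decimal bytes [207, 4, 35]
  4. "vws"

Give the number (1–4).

4

Key hex bytes 1a is 1 byte ≤ B = 7; zero-pad to 7 bytes: K' = 1a 00 00 00 00 00 00.
K' ⊕ ipad = 2c 36 36 36 36 36 36; K' ⊕ opad = 46 5c 5c 5c 5c 5c 5c.
m1: inner = H(2c 36 36 36 36 36 36 6f 77 41) = 02 97; tag = H(46 5c 5c 5c 5c 5c 5c 02 97) = 0307
m2: inner = H(2c 36 36 36 36 36 36 02 b3 28) = 02 4d; tag = H(46 5c 5c 5c 5c 5c 5c 02 4d) = 02bd
m3: inner = H(2c 36 36 36 36 36 36 cf 04 23) = 02 66; tag = H(46 5c 5c 5c 5c 5c 5c 02 66) = 02d6
m4: inner = H(2c 36 36 36 36 36 36 76 77 73) = 02 d0; tag = H(46 5c 5c 5c 5c 5c 5c 02 d0) = 0340 ← matches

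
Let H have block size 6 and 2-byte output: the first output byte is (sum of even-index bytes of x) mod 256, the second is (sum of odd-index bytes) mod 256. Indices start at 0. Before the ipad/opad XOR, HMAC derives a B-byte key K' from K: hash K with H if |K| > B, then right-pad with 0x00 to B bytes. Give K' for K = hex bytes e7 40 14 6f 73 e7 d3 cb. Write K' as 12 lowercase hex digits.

416100000000

|K| = 8 > B = 6, so first hash the key.
H(K): even-index sum = 577 mod 256 = 65; odd-index sum = 609 mod 256 = 97 → 41 61.
Zero-pad H(K) = 41 61 to 6 bytes: K' = 41 61 00 00 00 00.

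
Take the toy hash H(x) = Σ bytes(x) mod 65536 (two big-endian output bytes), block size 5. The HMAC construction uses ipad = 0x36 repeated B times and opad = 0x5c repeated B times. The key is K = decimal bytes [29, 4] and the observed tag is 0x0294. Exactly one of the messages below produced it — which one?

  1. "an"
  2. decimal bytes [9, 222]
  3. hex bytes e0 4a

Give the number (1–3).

Key decimal bytes [29, 4] = 1d 04 is 2 bytes ≤ B = 5; zero-pad to 5 bytes: K' = 1d 04 00 00 00.
K' ⊕ ipad = 2b 32 36 36 36; K' ⊕ opad = 41 58 5c 5c 5c.
m1: inner = H(2b 32 36 36 36 61 6e) = 01 ce; tag = H(41 58 5c 5c 5c 01 ce) = 027c
m2: inner = H(2b 32 36 36 36 09 de) = 01 e6; tag = H(41 58 5c 5c 5c 01 e6) = 0294 ← matches
m3: inner = H(2b 32 36 36 36 e0 4a) = 02 29; tag = H(41 58 5c 5c 5c 02 29) = 01d8

2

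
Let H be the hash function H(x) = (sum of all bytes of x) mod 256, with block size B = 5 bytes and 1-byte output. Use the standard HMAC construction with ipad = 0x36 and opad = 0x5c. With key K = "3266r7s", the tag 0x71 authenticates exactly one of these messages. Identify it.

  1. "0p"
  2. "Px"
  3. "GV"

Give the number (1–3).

3

Key "3266r7s" = 33 32 36 36 72 37 73 is 7 bytes > B = 5, so hash it first: H(key) = ed, then zero-pad to 5 bytes: K' = ed 00 00 00 00.
K' ⊕ ipad = db 36 36 36 36; K' ⊕ opad = b1 5c 5c 5c 5c.
m1: inner = H(db 36 36 36 36 30 70) = 53; tag = H(b1 5c 5c 5c 5c 53) = 74
m2: inner = H(db 36 36 36 36 50 78) = 7b; tag = H(b1 5c 5c 5c 5c 7b) = 9c
m3: inner = H(db 36 36 36 36 47 56) = 50; tag = H(b1 5c 5c 5c 5c 50) = 71 ← matches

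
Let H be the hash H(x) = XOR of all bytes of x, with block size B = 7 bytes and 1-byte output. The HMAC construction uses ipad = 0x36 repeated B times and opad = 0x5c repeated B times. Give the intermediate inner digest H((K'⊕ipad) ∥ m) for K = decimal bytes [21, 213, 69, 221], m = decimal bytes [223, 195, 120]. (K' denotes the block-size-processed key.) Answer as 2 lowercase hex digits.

0a

Key decimal bytes [21, 213, 69, 221] = 15 d5 45 dd is 4 bytes ≤ B = 7; zero-pad to 7 bytes: K' = 15 d5 45 dd 00 00 00.
K' ⊕ ipad = 23 e3 73 eb 36 36 36.
Inner input = 23 e3 73 eb 36 36 36 ∥ df c3 78.
Inner hash: XOR 23⊕e3⊕73⊕eb⊕36⊕36⊕36⊕df⊕c3⊕78 = 0a.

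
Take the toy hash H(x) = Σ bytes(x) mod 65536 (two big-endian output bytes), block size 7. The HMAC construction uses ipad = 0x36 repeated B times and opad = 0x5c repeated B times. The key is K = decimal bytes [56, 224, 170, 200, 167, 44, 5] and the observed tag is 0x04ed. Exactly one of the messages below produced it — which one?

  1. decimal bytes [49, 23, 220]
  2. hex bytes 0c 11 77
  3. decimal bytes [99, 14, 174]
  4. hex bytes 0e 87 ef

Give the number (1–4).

Key decimal bytes [56, 224, 170, 200, 167, 44, 5] = 38 e0 aa c8 a7 2c 05 is exactly B = 7 bytes: K' = 38 e0 aa c8 a7 2c 05.
K' ⊕ ipad = 0e d6 9c fe 91 1a 33; K' ⊕ opad = 64 bc f6 94 fb 70 59.
m1: inner = H(0e d6 9c fe 91 1a 33 31 17 dc) = 04 80; tag = H(64 bc f6 94 fb 70 59 04 80) = 04f2
m2: inner = H(0e d6 9c fe 91 1a 33 0c 11 77) = 03 f0; tag = H(64 bc f6 94 fb 70 59 03 f0) = 0561
m3: inner = H(0e d6 9c fe 91 1a 33 63 0e ae) = 04 7b; tag = H(64 bc f6 94 fb 70 59 04 7b) = 04ed ← matches
m4: inner = H(0e d6 9c fe 91 1a 33 0e 87 ef) = 04 e0; tag = H(64 bc f6 94 fb 70 59 04 e0) = 0552

3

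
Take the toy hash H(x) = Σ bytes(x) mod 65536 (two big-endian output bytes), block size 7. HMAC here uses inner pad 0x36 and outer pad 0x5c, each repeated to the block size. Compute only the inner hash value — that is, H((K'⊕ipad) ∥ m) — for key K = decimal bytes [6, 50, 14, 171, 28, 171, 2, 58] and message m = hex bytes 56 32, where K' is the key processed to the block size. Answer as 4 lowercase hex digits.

Key decimal bytes [6, 50, 14, 171, 28, 171, 2, 58] = 06 32 0e ab 1c ab 02 3a is 8 bytes > B = 7, so hash it first: H(key) = 01 f4, then zero-pad to 7 bytes: K' = 01 f4 00 00 00 00 00.
K' ⊕ ipad = 37 c2 36 36 36 36 36.
Inner input = 37 c2 36 36 36 36 36 ∥ 56 32.
Inner hash: sum = 55+194+54+54+54+54+54+86+50 = 655 → 02 8f.

028f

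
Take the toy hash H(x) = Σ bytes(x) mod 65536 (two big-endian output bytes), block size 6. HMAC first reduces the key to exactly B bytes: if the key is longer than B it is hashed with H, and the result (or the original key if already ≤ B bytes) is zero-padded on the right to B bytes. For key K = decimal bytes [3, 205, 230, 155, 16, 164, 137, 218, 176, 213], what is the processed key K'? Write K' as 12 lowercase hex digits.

|K| = 10 > B = 6, so first hash the key.
H(K): sum = 3+205+230+155+16+164+137+218+176+213 = 1517 → 05 ed.
Zero-pad H(K) = 05 ed to 6 bytes: K' = 05 ed 00 00 00 00.

05ed00000000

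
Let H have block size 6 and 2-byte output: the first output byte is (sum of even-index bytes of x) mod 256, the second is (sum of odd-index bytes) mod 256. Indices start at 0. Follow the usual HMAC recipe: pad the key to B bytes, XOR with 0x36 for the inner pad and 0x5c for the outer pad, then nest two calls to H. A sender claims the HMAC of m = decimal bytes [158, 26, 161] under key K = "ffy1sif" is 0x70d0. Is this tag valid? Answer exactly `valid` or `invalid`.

Key "ffy1sif" = 66 66 79 31 73 69 66 is 7 bytes > B = 6, so hash it first: H(key) = b8 00, then zero-pad to 6 bytes: K' = b8 00 00 00 00 00.
K' ⊕ ipad = 8e 36 36 36 36 36; K' ⊕ opad = e4 5c 5c 5c 5c 5c.
Inner hash: even-index sum = 569 mod 256 = 57; odd-index sum = 188 mod 256 = 188 → 39 bc.
Outer hash (recomputed tag): even-index sum = 469 mod 256 = 213; odd-index sum = 464 mod 256 = 208 → d5 d0.
Recomputed tag = d5d0; claimed = 70d0 → mismatch.

invalid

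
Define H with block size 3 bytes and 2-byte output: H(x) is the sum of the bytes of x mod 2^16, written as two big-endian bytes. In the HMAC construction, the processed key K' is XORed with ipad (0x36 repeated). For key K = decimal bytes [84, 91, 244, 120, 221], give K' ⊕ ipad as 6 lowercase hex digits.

34ce36

Key decimal bytes [84, 91, 244, 120, 221] = 54 5b f4 78 dd is 5 bytes > B = 3, so hash it first: H(key) = 02 f8, then zero-pad to 3 bytes: K' = 02 f8 00.
XOR each byte with 0x36: 02⊕36=34, f8⊕36=ce, 00⊕36=36.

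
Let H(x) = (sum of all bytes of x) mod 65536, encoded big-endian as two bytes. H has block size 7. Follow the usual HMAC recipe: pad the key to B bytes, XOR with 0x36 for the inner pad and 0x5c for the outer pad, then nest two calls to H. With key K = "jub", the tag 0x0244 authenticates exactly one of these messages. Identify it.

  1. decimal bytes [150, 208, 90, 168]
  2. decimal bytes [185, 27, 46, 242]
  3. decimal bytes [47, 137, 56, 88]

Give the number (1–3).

Key "jub" = 6a 75 62 is 3 bytes ≤ B = 7; zero-pad to 7 bytes: K' = 6a 75 62 00 00 00 00.
K' ⊕ ipad = 5c 43 54 36 36 36 36; K' ⊕ opad = 36 29 3e 5c 5c 5c 5c.
m1: inner = H(5c 43 54 36 36 36 36 96 d0 5a a8) = 04 33; tag = H(36 29 3e 5c 5c 5c 5c 04 33) = 0244 ← matches
m2: inner = H(5c 43 54 36 36 36 36 b9 1b 2e f2) = 03 bf; tag = H(36 29 3e 5c 5c 5c 5c 03 bf) = 02cf
m3: inner = H(5c 43 54 36 36 36 36 2f 89 38 58) = 03 13; tag = H(36 29 3e 5c 5c 5c 5c 03 13) = 0223

1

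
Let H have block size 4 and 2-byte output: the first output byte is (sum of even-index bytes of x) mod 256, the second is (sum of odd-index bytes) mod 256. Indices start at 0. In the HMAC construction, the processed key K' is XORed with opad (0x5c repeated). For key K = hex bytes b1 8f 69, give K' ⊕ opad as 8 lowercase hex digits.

Key hex bytes b1 8f 69 is 3 bytes ≤ B = 4; zero-pad to 4 bytes: K' = b1 8f 69 00.
XOR each byte with 0x5c: b1⊕5c=ed, 8f⊕5c=d3, 69⊕5c=35, 00⊕5c=5c.

edd3355c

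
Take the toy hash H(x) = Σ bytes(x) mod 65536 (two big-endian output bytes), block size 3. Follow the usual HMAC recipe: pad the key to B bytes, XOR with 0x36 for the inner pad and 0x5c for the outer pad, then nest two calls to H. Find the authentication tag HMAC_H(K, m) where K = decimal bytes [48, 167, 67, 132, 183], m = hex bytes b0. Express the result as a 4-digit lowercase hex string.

0141

Key decimal bytes [48, 167, 67, 132, 183] = 30 a7 43 84 b7 is 5 bytes > B = 3, so hash it first: H(key) = 02 55, then zero-pad to 3 bytes: K' = 02 55 00.
K' ⊕ ipad = 34 63 36.  K' ⊕ opad = 5e 09 5c.
Inner input = (K'⊕ipad) ∥ m = 34 63 36 ∥ b0.
Inner hash: sum = 52+99+54+176 = 381 → 01 7d.
Outer input = (K'⊕opad) ∥ inner = 5e 09 5c ∥ 01 7d.
Outer hash (tag): sum = 94+9+92+1+125 = 321 → 01 41.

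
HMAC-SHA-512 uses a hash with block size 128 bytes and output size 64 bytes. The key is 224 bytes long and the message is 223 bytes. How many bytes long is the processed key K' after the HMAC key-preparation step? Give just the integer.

Key is 224 > 128 bytes, so it is hashed to 64 bytes then zero-padded to 128: |K'| = 128.

128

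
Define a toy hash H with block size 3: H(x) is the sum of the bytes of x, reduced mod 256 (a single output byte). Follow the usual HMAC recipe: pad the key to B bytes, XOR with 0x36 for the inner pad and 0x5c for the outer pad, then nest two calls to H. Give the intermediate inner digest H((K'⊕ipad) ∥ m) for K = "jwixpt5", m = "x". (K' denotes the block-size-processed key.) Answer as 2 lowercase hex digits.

Key "jwixpt5" = 6a 77 69 78 70 74 35 is 7 bytes > B = 3, so hash it first: H(key) = db, then zero-pad to 3 bytes: K' = db 00 00.
K' ⊕ ipad = ed 36 36.
Inner input = ed 36 36 ∥ 78.
Inner hash: sum = 237+54+54+120 = 465; mod 256 = 209 → d1.

d1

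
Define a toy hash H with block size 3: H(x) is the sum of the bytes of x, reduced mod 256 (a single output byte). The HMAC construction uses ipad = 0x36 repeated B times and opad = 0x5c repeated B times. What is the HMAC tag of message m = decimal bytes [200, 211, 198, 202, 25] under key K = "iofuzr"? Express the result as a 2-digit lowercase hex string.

d4

Key "iofuzr" = 69 6f 66 75 7a 72 is 6 bytes > B = 3, so hash it first: H(key) = 9f, then zero-pad to 3 bytes: K' = 9f 00 00.
K' ⊕ ipad = a9 36 36.  K' ⊕ opad = c3 5c 5c.
Inner input = (K'⊕ipad) ∥ m = a9 36 36 ∥ c8 d3 c6 ca 19.
Inner hash: sum = 169+54+54+200+211+198+202+25 = 1113; mod 256 = 89 → 59.
Outer input = (K'⊕opad) ∥ inner = c3 5c 5c ∥ 59.
Outer hash (tag): sum = 195+92+92+89 = 468; mod 256 = 212 → d4.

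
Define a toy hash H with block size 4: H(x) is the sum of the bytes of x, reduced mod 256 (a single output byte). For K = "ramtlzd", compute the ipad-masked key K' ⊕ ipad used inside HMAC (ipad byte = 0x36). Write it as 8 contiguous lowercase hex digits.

c8363636

Key "ramtlzd" = 72 61 6d 74 6c 7a 64 is 7 bytes > B = 4, so hash it first: H(key) = fe, then zero-pad to 4 bytes: K' = fe 00 00 00.
XOR each byte with 0x36: fe⊕36=c8, 00⊕36=36, 00⊕36=36, 00⊕36=36.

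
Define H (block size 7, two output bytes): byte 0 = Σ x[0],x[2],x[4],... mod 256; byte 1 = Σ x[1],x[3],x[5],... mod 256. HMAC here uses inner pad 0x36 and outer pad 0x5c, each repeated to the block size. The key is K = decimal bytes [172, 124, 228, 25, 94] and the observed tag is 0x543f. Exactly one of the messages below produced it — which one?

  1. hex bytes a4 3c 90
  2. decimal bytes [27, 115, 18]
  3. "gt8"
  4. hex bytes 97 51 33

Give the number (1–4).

3

Key decimal bytes [172, 124, 228, 25, 94] = ac 7c e4 19 5e is 5 bytes ≤ B = 7; zero-pad to 7 bytes: K' = ac 7c e4 19 5e 00 00.
K' ⊕ ipad = 9a 4a d2 2f 68 36 36; K' ⊕ opad = f0 20 b8 45 02 5c 5c.
m1: inner = H(9a 4a d2 2f 68 36 36 a4 3c 90) = 46 e3; tag = H(f0 20 b8 45 02 5c 5c 46 e3) = e907
m2: inner = H(9a 4a d2 2f 68 36 36 1b 73 12) = 7d dc; tag = H(f0 20 b8 45 02 5c 5c 7d dc) = e23e
m3: inner = H(9a 4a d2 2f 68 36 36 67 74 38) = 7e 4e; tag = H(f0 20 b8 45 02 5c 5c 7e 4e) = 543f ← matches
m4: inner = H(9a 4a d2 2f 68 36 36 97 51 33) = 5b 79; tag = H(f0 20 b8 45 02 5c 5c 5b 79) = 7f1c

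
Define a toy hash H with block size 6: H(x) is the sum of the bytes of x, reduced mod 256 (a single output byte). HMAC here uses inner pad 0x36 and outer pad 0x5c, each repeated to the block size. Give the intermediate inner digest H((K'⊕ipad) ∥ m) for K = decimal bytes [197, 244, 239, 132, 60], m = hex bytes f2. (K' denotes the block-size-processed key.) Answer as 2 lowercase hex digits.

Key decimal bytes [197, 244, 239, 132, 60] = c5 f4 ef 84 3c is 5 bytes ≤ B = 6; zero-pad to 6 bytes: K' = c5 f4 ef 84 3c 00.
K' ⊕ ipad = f3 c2 d9 b2 0a 36.
Inner input = f3 c2 d9 b2 0a 36 ∥ f2.
Inner hash: sum = 243+194+217+178+10+54+242 = 1138; mod 256 = 114 → 72.

72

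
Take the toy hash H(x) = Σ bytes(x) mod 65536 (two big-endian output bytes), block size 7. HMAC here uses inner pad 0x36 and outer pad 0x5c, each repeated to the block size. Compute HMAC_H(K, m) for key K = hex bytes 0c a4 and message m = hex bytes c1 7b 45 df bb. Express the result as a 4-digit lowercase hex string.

Key hex bytes 0c a4 is 2 bytes ≤ B = 7; zero-pad to 7 bytes: K' = 0c a4 00 00 00 00 00.
K' ⊕ ipad = 3a 92 36 36 36 36 36.  K' ⊕ opad = 50 f8 5c 5c 5c 5c 5c.
Inner input = (K'⊕ipad) ∥ m = 3a 92 36 36 36 36 36 ∥ c1 7b 45 df bb.
Inner hash: sum = 58+146+54+54+54+54+54+193+123+69+223+187 = 1269 → 04 f5.
Outer input = (K'⊕opad) ∥ inner = 50 f8 5c 5c 5c 5c 5c ∥ 04 f5.
Outer hash (tag): sum = 80+248+92+92+92+92+92+4+245 = 1037 → 04 0d.

040d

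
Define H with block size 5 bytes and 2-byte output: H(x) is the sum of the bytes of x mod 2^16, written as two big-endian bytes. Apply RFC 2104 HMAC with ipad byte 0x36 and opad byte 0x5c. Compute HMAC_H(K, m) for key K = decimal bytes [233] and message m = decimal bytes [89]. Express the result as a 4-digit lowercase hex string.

0237

Key decimal bytes [233] = e9 is 1 byte ≤ B = 5; zero-pad to 5 bytes: K' = e9 00 00 00 00.
K' ⊕ ipad = df 36 36 36 36.  K' ⊕ opad = b5 5c 5c 5c 5c.
Inner input = (K'⊕ipad) ∥ m = df 36 36 36 36 ∥ 59.
Inner hash: sum = 223+54+54+54+54+89 = 528 → 02 10.
Outer input = (K'⊕opad) ∥ inner = b5 5c 5c 5c 5c ∥ 02 10.
Outer hash (tag): sum = 181+92+92+92+92+2+16 = 567 → 02 37.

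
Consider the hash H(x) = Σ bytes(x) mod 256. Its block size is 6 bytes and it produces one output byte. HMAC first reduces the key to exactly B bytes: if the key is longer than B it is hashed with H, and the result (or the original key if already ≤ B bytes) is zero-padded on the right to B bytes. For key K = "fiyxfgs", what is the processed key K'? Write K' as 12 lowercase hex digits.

|K| = 7 > B = 6, so first hash the key.
H(K): sum = 102+105+121+120+102+103+115 = 768; mod 256 = 0 → 00.
Zero-pad H(K) = 00 to 6 bytes: K' = 00 00 00 00 00 00.

000000000000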